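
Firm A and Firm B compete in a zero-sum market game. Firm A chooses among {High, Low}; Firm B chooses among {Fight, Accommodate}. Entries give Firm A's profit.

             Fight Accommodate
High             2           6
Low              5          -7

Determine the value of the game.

11/4

Row minima: High → 2, Low → -7; maximin = 2.
Column maxima: Fight → 5, Accommodate → 6; minimax = 5.
2 ≠ 5, so there is no saddle point; optimal play is mixed.
Let Firm A play High with probability p. Expected payoff against Fight: 2p + 5(1−p) = −3p + 5; against Accommodate: 6p + (-7)(1−p) = 13p − 7.
Setting these equal: −3p + 5 = 13p − 7 ⇒ −16p = -12 ⇒ p = 3/4, and the value is (-3)·(3/4) + 5 = 11/4.
For Firm B: with q = P(Fight), equating High's and Low's payoffs gives −4q + 6 = 12q − 7 ⇒ q = 13/16.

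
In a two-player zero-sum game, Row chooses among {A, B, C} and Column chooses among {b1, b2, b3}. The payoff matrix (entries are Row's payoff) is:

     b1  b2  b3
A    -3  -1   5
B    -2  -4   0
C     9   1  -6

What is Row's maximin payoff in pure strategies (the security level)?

Row minima: A → -3, B → -4, C → -6.
The best of these is -3.

-3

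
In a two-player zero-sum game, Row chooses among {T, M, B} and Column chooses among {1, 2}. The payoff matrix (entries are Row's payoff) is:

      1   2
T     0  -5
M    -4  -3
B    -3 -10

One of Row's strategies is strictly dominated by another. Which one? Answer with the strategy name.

T gives a strictly higher payoff than B against every column: 0 > -3, -5 > -10.
So B is strictly dominated and Row never plays it.

B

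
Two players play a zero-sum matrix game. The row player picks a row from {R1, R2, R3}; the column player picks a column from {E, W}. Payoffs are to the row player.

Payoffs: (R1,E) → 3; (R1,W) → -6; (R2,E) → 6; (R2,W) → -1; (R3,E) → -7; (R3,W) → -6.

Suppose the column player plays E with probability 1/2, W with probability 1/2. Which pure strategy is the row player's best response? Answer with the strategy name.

R2

Expected payoff of R1: (1/2)·3 + (1/2)·(-6) = -3/2.
Expected payoff of R2: (1/2)·6 + (1/2)·(-1) = 5/2.
Expected payoff of R3: (1/2)·(-7) + (1/2)·(-6) = -13/2.
The largest is 5/2, so the row player's best response is R2.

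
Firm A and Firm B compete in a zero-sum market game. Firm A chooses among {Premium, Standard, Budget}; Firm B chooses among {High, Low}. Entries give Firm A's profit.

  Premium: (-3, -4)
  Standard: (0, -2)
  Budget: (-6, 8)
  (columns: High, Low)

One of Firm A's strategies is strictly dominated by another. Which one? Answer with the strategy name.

Premium

Standard gives a strictly higher payoff than Premium against every column: 0 > -3, -2 > -4.
So Premium is strictly dominated and Firm A never plays it.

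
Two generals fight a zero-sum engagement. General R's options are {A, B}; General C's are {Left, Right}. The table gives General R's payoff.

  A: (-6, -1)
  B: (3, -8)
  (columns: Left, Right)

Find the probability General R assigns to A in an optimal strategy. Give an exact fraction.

11/16

Row minima: A → -6, B → -8; maximin = -6.
Column maxima: Left → 3, Right → -1; minimax = -1.
-6 ≠ -1, so there is no saddle point; optimal play is mixed.
Let General R play A with probability p. Expected payoff against Left: (-6)p + 3(1−p) = −9p + 3; against Right: (-1)p + (-8)(1−p) = 7p − 8.
Setting these equal: −9p + 3 = 7p − 8 ⇒ −16p = -11 ⇒ p = 11/16, and the value is (-9)·(11/16) + 3 = -51/16.
For General C: with q = P(Left), equating A's and B's payoffs gives −5q − 1 = 11q − 8 ⇒ q = 7/16.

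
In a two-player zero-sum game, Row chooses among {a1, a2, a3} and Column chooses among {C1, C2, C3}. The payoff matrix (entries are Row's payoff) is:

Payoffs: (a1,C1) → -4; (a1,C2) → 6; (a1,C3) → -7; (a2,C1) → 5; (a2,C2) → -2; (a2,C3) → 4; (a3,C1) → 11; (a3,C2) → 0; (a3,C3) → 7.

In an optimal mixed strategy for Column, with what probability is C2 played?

Row minima: a1 → -7, a2 → -2, a3 → 0; maximin = 0.
Column maxima: C1 → 11, C2 → 6, C3 → 7; minimax = 6.
0 ≠ 6, so there is no saddle point; optimal play is mixed.
a2 is strictly dominated by a3, so Row never plays it.
C1 is strictly dominated by C3 (it gives Row strictly more in every row), so Column never plays it.
On the remaining 2×2 (a1, a3 vs C2, C3):
Let Row play a1 with probability p. Expected payoff against C2: 6p + 0(1−p) = 6p; against C3: (-7)p + 7(1−p) = −14p + 7.
Setting these equal: 6p = −14p + 7 ⇒ 20p = 7 ⇒ p = 7/20, and the value is (6)·(7/20) = 21/10.
For Column: with q = P(C2), equating a1's and a3's payoffs gives 13q − 7 = −7q + 7 ⇒ q = 7/10.

7/10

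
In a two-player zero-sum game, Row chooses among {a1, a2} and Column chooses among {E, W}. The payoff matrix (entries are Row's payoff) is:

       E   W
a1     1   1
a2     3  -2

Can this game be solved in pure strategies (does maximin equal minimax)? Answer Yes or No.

Row minima: a1 → 1, a2 → -2; maximin = 1.
Column maxima: E → 3, W → 1; minimax = 1.
maximin = minimax = 1, so a saddle point exists.

Yes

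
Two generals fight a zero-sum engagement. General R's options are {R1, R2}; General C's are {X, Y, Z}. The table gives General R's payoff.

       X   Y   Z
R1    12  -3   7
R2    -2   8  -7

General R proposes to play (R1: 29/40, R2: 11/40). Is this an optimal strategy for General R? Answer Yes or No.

Against X this mix gives (29/40)·12 + (11/40)·(-2) = 163/20.
Against Y this mix gives (29/40)·(-3) + (11/40)·8 = 1/40.
Against Z this mix gives (29/40)·7 + (11/40)·(-7) = 63/20.
General C will play Y, holding General R to 1/40. Shifting weight toward the row that does better against Y would raise this floor (the equalizing mix achieves 7/5 against both Y and Z), so the proposed strategy is not optimal.

No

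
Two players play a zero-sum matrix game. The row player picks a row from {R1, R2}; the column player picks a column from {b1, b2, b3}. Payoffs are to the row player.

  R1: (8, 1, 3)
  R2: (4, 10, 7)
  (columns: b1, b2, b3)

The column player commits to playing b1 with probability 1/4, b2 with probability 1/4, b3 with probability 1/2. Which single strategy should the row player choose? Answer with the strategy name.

R2

Expected payoff of R1: (1/4)·8 + (1/4)·1 + (1/2)·3 = 15/4.
Expected payoff of R2: (1/4)·4 + (1/4)·10 + (1/2)·7 = 7.
The largest is 7, so the row player's best response is R2.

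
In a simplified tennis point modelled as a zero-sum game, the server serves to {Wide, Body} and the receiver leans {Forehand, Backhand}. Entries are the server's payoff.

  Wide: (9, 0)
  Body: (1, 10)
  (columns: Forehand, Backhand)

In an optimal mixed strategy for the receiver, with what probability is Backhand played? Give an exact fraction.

4/9

Row minima: Wide → 0, Body → 1; maximin = 1.
Column maxima: Forehand → 9, Backhand → 10; minimax = 9.
1 ≠ 9, so there is no saddle point; optimal play is mixed.
Let the server play Wide with probability p. Expected payoff against Forehand: 9p + 1(1−p) = 8p + 1; against Backhand: 0p + 10(1−p) = −10p + 10.
Setting these equal: 8p + 1 = −10p + 10 ⇒ 18p = 9 ⇒ p = 1/2, and the value is (8)·(1/2) + 1 = 5.
For the receiver: with q = P(Forehand), equating Wide's and Body's payoffs gives 9q = −9q + 10 ⇒ q = 5/9.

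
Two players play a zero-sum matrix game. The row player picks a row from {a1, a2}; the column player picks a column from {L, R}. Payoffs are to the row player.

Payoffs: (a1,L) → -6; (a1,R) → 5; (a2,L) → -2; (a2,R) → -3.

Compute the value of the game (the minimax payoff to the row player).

-7/3

Row minima: a1 → -6, a2 → -3; maximin = -3.
Column maxima: L → -2, R → 5; minimax = -2.
-3 ≠ -2, so there is no saddle point; optimal play is mixed.
Let the row player play a1 with probability p. Expected payoff against L: (-6)p + (-2)(1−p) = −4p − 2; against R: 5p + (-3)(1−p) = 8p − 3.
Setting these equal: −4p − 2 = 8p − 3 ⇒ −12p = -1 ⇒ p = 1/12, and the value is (-4)·(1/12) − 2 = -7/3.
For the column player: with q = P(L), equating a1's and a2's payoffs gives −11q + 5 = q − 3 ⇒ q = 2/3.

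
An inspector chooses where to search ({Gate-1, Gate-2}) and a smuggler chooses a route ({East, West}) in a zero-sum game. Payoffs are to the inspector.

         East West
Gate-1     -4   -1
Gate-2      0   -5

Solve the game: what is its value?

Row minima: Gate-1 → -4, Gate-2 → -5; maximin = -4.
Column maxima: East → 0, West → -1; minimax = -1.
-4 ≠ -1, so there is no saddle point; optimal play is mixed.
Let the inspector play Gate-1 with probability p. Expected payoff against East: (-4)p + 0(1−p) = −4p; against West: (-1)p + (-5)(1−p) = 4p − 5.
Setting these equal: −4p = 4p − 5 ⇒ −8p = -5 ⇒ p = 5/8, and the value is (-4)·(5/8) = -5/2.
For the smuggler: with q = P(East), equating Gate-1's and Gate-2's payoffs gives −3q − 1 = 5q − 5 ⇒ q = 1/2.

-5/2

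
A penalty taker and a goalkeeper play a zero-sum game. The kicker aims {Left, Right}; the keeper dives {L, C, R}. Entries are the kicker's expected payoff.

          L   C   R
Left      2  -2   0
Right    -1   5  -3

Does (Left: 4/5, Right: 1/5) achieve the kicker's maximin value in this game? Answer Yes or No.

Yes

Against L this mix gives (4/5)·2 + (1/5)·(-1) = 7/5.
Against C this mix gives (4/5)·(-2) + (1/5)·5 = -3/5.
Against R this mix gives (4/5)·0 + (1/5)·(-3) = -3/5.
All of the keeper's active replies (C, R) yield -3/5, and no column does worse for the kicker. The mix makes the keeper indifferent and guarantees -3/5, so it is optimal.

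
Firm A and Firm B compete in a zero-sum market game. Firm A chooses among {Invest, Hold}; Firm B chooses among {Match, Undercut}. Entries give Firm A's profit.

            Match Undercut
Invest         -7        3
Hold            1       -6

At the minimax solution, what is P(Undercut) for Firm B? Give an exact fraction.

Row minima: Invest → -7, Hold → -6; maximin = -6.
Column maxima: Match → 1, Undercut → 3; minimax = 1.
-6 ≠ 1, so there is no saddle point; optimal play is mixed.
Let Firm A play Invest with probability p. Expected payoff against Match: (-7)p + 1(1−p) = −8p + 1; against Undercut: 3p + (-6)(1−p) = 9p − 6.
Setting these equal: −8p + 1 = 9p − 6 ⇒ −17p = -7 ⇒ p = 7/17, and the value is (-8)·(7/17) + 1 = -39/17.
For Firm B: with q = P(Match), equating Invest's and Hold's payoffs gives −10q + 3 = 7q − 6 ⇒ q = 9/17.

8/17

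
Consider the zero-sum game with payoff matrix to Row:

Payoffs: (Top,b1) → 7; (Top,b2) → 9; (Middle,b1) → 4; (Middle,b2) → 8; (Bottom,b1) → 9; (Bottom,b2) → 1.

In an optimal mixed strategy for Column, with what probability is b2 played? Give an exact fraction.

1/5

Row minima: Top → 7, Middle → 4, Bottom → 1; maximin = 7.
Column maxima: b1 → 9, b2 → 9; minimax = 9.
7 ≠ 9, so there is no saddle point; optimal play is mixed.
Middle is strictly dominated by Top, so Row never plays it.
On the remaining 2×2 (Top, Bottom vs b1, b2):
Let Row play Top with probability p. Expected payoff against b1: 7p + 9(1−p) = −2p + 9; against b2: 9p + 1(1−p) = 8p + 1.
Setting these equal: −2p + 9 = 8p + 1 ⇒ −10p = -8 ⇒ p = 4/5, and the value is (-2)·(4/5) + 9 = 37/5.
For Column: with q = P(b1), equating Top's and Bottom's payoffs gives −2q + 9 = 8q + 1 ⇒ q = 4/5.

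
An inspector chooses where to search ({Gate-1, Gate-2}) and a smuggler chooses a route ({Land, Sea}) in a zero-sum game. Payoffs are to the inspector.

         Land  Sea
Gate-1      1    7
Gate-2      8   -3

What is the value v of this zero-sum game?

59/17

Row minima: Gate-1 → 1, Gate-2 → -3; maximin = 1.
Column maxima: Land → 8, Sea → 7; minimax = 7.
1 ≠ 7, so there is no saddle point; optimal play is mixed.
Let the inspector play Gate-1 with probability p. Expected payoff against Land: 1p + 8(1−p) = −7p + 8; against Sea: 7p + (-3)(1−p) = 10p − 3.
Setting these equal: −7p + 8 = 10p − 3 ⇒ −17p = -11 ⇒ p = 11/17, and the value is (-7)·(11/17) + 8 = 59/17.
For the smuggler: with q = P(Land), equating Gate-1's and Gate-2's payoffs gives −6q + 7 = 11q − 3 ⇒ q = 10/17.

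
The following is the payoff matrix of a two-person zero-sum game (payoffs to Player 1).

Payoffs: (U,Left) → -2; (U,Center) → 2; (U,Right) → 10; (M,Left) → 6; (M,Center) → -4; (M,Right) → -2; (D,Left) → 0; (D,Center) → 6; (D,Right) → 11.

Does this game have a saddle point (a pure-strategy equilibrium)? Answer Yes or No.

No

Row minima: U → -2, M → -4, D → 0; maximin = 0.
Column maxima: Left → 6, Center → 6, Right → 11; minimax = 6.
0 ≠ 6, so no pure-strategy equilibrium exists.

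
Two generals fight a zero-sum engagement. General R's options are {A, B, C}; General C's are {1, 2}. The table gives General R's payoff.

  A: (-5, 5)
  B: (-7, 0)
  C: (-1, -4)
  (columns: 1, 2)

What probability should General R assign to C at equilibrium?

10/13

Row minima: A → -5, B → -7, C → -4; maximin = -4.
Column maxima: 1 → -1, 2 → 5; minimax = -1.
-4 ≠ -1, so there is no saddle point; optimal play is mixed.
B is strictly dominated by A, so General R never plays it.
On the remaining 2×2 (A, C vs 1, 2):
Let General R play A with probability p. Expected payoff against 1: (-5)p + (-1)(1−p) = −4p − 1; against 2: 5p + (-4)(1−p) = 9p − 4.
Setting these equal: −4p − 1 = 9p − 4 ⇒ −13p = -3 ⇒ p = 3/13, and the value is (-4)·(3/13) − 1 = -25/13.
For General C: with q = P(1), equating A's and C's payoffs gives −10q + 5 = 3q − 4 ⇒ q = 9/13.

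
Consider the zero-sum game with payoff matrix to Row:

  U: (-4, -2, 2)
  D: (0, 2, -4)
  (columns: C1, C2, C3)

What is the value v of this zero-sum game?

Row minima: U → -4, D → -4; maximin = -4.
Column maxima: C1 → 0, C2 → 2, C3 → 2; minimax = 0.
-4 ≠ 0, so there is no saddle point; optimal play is mixed.
C2 is strictly dominated by C1 (it gives Row strictly more in every row), so Column never plays it.
On the remaining 2×2 (U, D vs C1, C3):
Let Row play U with probability p. Expected payoff against C1: (-4)p + 0(1−p) = −4p; against C3: 2p + (-4)(1−p) = 6p − 4.
Setting these equal: −4p = 6p − 4 ⇒ −10p = -4 ⇒ p = 2/5, and the value is (-4)·(2/5) = -8/5.
For Column: with q = P(C1), equating U's and D's payoffs gives −6q + 2 = 4q − 4 ⇒ q = 3/5.

-8/5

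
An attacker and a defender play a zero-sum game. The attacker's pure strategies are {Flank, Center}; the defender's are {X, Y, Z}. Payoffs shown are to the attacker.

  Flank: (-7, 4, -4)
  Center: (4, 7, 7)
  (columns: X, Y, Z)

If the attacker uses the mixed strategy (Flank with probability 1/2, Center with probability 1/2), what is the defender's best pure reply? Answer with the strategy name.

X

If the defender plays X, the attacker's expected payoff is (1/2)·(-7) + (1/2)·4 = -3/2.
If the defender plays Y, the attacker's expected payoff is (1/2)·4 + (1/2)·7 = 11/2.
If the defender plays Z, the attacker's expected payoff is (1/2)·(-4) + (1/2)·7 = 3/2.
The defender minimizes the attacker's payoff; the smallest is -3/2, so the best response is X.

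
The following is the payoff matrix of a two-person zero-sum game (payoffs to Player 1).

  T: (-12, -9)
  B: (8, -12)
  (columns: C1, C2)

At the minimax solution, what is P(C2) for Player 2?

20/23

Row minima: T → -12, B → -12; maximin = -12.
Column maxima: C1 → 8, C2 → -9; minimax = -9.
-12 ≠ -9, so there is no saddle point; optimal play is mixed.
Let Player 1 play T with probability p. Expected payoff against C1: (-12)p + 8(1−p) = −20p + 8; against C2: (-9)p + (-12)(1−p) = 3p − 12.
Setting these equal: −20p + 8 = 3p − 12 ⇒ −23p = -20 ⇒ p = 20/23, and the value is (-20)·(20/23) + 8 = -216/23.
For Player 2: with q = P(C1), equating T's and B's payoffs gives −3q − 9 = 20q − 12 ⇒ q = 3/23.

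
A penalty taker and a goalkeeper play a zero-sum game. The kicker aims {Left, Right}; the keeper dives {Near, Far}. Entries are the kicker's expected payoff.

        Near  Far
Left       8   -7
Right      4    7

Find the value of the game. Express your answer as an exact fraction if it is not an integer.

Row minima: Left → -7, Right → 4; maximin = 4.
Column maxima: Near → 8, Far → 7; minimax = 7.
4 ≠ 7, so there is no saddle point; optimal play is mixed.
Let the kicker play Left with probability p. Expected payoff against Near: 8p + 4(1−p) = 4p + 4; against Far: (-7)p + 7(1−p) = −14p + 7.
Setting these equal: 4p + 4 = −14p + 7 ⇒ 18p = 3 ⇒ p = 1/6, and the value is (4)·(1/6) + 4 = 14/3.
For the keeper: with q = P(Near), equating Left's and Right's payoffs gives 15q − 7 = −3q + 7 ⇒ q = 7/9.

14/3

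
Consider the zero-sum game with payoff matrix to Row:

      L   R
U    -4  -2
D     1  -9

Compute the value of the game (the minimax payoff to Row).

-19/6

Row minima: U → -4, D → -9; maximin = -4.
Column maxima: L → 1, R → -2; minimax = -2.
-4 ≠ -2, so there is no saddle point; optimal play is mixed.
Let Row play U with probability p. Expected payoff against L: (-4)p + 1(1−p) = −5p + 1; against R: (-2)p + (-9)(1−p) = 7p − 9.
Setting these equal: −5p + 1 = 7p − 9 ⇒ −12p = -10 ⇒ p = 5/6, and the value is (-5)·(5/6) + 1 = -19/6.
For Column: with q = P(L), equating U's and D's payoffs gives −2q − 2 = 10q − 9 ⇒ q = 7/12.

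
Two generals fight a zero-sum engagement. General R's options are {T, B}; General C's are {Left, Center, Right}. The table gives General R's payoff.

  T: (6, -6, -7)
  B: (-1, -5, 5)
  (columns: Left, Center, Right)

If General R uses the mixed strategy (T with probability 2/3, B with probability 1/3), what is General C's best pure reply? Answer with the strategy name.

If General C plays Left, General R's expected payoff is (2/3)·6 + (1/3)·(-1) = 11/3.
If General C plays Center, General R's expected payoff is (2/3)·(-6) + (1/3)·(-5) = -17/3.
If General C plays Right, General R's expected payoff is (2/3)·(-7) + (1/3)·5 = -3.
General C minimizes General R's payoff; the smallest is -17/3, so the best response is Center.

Center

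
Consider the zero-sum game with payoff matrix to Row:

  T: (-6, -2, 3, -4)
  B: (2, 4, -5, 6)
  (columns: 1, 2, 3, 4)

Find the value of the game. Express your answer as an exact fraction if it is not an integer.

Row minima: T → -6, B → -5; maximin = -5.
Column maxima: 1 → 2, 2 → 4, 3 → 3, 4 → 6; minimax = 2.
-5 ≠ 2, so there is no saddle point; optimal play is mixed.
2 is strictly dominated by 1 (it gives Row strictly more in every row), so Column never plays it.
4 is strictly dominated by 1 (it gives Row strictly more in every row), so Column never plays it.
On the remaining 2×2 (T, B vs 1, 3):
Let Row play T with probability p. Expected payoff against 1: (-6)p + 2(1−p) = −8p + 2; against 3: 3p + (-5)(1−p) = 8p − 5.
Setting these equal: −8p + 2 = 8p − 5 ⇒ −16p = -7 ⇒ p = 7/16, and the value is (-8)·(7/16) + 2 = -3/2.
For Column: with q = P(1), equating T's and B's payoffs gives −9q + 3 = 7q − 5 ⇒ q = 1/2.

-3/2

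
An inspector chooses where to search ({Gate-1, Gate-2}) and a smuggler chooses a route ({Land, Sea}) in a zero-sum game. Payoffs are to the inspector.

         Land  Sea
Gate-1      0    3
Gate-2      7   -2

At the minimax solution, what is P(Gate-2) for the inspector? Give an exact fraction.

1/4

Row minima: Gate-1 → 0, Gate-2 → -2; maximin = 0.
Column maxima: Land → 7, Sea → 3; minimax = 3.
0 ≠ 3, so there is no saddle point; optimal play is mixed.
Let the inspector play Gate-1 with probability p. Expected payoff against Land: 0p + 7(1−p) = −7p + 7; against Sea: 3p + (-2)(1−p) = 5p − 2.
Setting these equal: −7p + 7 = 5p − 2 ⇒ −12p = -9 ⇒ p = 3/4, and the value is (-7)·(3/4) + 7 = 7/4.
For the smuggler: with q = P(Land), equating Gate-1's and Gate-2's payoffs gives −3q + 3 = 9q − 2 ⇒ q = 5/12.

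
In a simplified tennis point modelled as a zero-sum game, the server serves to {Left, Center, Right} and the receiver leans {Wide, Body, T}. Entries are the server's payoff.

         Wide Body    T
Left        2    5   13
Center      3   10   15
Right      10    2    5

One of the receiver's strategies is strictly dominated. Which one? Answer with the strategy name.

Body holds the server's payoff strictly below T in every row: 5 < 13, 10 < 15, 2 < 5.
So T is strictly dominated for the receiver.

T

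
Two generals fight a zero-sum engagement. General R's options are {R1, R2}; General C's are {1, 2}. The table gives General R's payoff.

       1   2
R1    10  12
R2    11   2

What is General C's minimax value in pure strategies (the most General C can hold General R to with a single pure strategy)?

Column maxima: 1 → 11, 2 → 12.
The smallest of these is 11.

11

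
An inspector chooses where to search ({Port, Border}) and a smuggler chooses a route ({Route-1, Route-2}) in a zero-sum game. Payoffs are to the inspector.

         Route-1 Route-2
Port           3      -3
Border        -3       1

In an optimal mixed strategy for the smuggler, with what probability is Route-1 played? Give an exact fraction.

2/5

Row minima: Port → -3, Border → -3; maximin = -3.
Column maxima: Route-1 → 3, Route-2 → 1; minimax = 1.
-3 ≠ 1, so there is no saddle point; optimal play is mixed.
Let the inspector play Port with probability p. Expected payoff against Route-1: 3p + (-3)(1−p) = 6p − 3; against Route-2: (-3)p + 1(1−p) = −4p + 1.
Setting these equal: 6p − 3 = −4p + 1 ⇒ 10p = 4 ⇒ p = 2/5, and the value is (6)·(2/5) − 3 = -3/5.
For the smuggler: with q = P(Route-1), equating Port's and Border's payoffs gives 6q − 3 = −4q + 1 ⇒ q = 2/5.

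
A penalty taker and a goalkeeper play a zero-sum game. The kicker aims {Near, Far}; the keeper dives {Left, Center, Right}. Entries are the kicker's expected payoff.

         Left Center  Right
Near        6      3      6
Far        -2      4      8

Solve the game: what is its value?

Row minima: Near → 3, Far → -2; maximin = 3.
Column maxima: Left → 6, Center → 4, Right → 8; minimax = 4.
3 ≠ 4, so there is no saddle point; optimal play is mixed.
Right is strictly dominated by Center (it gives the kicker strictly more in every row), so the keeper never plays it.
On the remaining 2×2 (Near, Far vs Left, Center):
Let the kicker play Near with probability p. Expected payoff against Left: 6p + (-2)(1−p) = 8p − 2; against Center: 3p + 4(1−p) = −p + 4.
Setting these equal: 8p − 2 = −p + 4 ⇒ 9p = 6 ⇒ p = 2/3, and the value is (8)·(2/3) − 2 = 10/3.
For the keeper: with q = P(Left), equating Near's and Far's payoffs gives 3q + 3 = −6q + 4 ⇒ q = 1/9.

10/3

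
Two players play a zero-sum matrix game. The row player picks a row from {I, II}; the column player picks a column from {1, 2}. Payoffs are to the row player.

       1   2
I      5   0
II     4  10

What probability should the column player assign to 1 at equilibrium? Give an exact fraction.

Row minima: I → 0, II → 4; maximin = 4.
Column maxima: 1 → 5, 2 → 10; minimax = 5.
4 ≠ 5, so there is no saddle point; optimal play is mixed.
Let the row player play I with probability p. Expected payoff against 1: 5p + 4(1−p) = p + 4; against 2: 0p + 10(1−p) = −10p + 10.
Setting these equal: p + 4 = −10p + 10 ⇒ 11p = 6 ⇒ p = 6/11, and the value is (1)·(6/11) + 4 = 50/11.
For the column player: with q = P(1), equating I's and II's payoffs gives 5q = −6q + 10 ⇒ q = 10/11.

10/11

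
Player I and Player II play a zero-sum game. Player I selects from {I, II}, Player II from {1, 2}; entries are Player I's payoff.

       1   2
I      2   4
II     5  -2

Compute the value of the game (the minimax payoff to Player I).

8/3

Row minima: I → 2, II → -2; maximin = 2.
Column maxima: 1 → 5, 2 → 4; minimax = 4.
2 ≠ 4, so there is no saddle point; optimal play is mixed.
Let Player I play I with probability p. Expected payoff against 1: 2p + 5(1−p) = −3p + 5; against 2: 4p + (-2)(1−p) = 6p − 2.
Setting these equal: −3p + 5 = 6p − 2 ⇒ −9p = -7 ⇒ p = 7/9, and the value is (-3)·(7/9) + 5 = 8/3.
For Player II: with q = P(1), equating I's and II's payoffs gives −2q + 4 = 7q − 2 ⇒ q = 2/3.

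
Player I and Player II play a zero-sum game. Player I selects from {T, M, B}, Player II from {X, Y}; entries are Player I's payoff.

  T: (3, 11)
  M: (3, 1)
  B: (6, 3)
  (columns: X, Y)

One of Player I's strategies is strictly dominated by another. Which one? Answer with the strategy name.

B gives a strictly higher payoff than M against every column: 6 > 3, 3 > 1.
So M is strictly dominated and Player I never plays it.

M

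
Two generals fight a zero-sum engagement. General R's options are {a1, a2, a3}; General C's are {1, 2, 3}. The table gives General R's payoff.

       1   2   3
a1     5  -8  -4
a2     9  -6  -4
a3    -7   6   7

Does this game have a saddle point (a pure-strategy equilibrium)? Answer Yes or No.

No

Row minima: a1 → -8, a2 → -6, a3 → -7; maximin = -6.
Column maxima: 1 → 9, 2 → 6, 3 → 7; minimax = 6.
-6 ≠ 6, so no pure-strategy equilibrium exists.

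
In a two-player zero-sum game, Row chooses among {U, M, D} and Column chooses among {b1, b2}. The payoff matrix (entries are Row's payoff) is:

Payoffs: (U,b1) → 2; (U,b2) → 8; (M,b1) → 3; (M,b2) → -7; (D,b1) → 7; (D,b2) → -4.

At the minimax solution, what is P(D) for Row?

Row minima: U → 2, M → -7, D → -4; maximin = 2.
Column maxima: b1 → 7, b2 → 8; minimax = 7.
2 ≠ 7, so there is no saddle point; optimal play is mixed.
M is strictly dominated by D, so Row never plays it.
On the remaining 2×2 (U, D vs b1, b2):
Let Row play U with probability p. Expected payoff against b1: 2p + 7(1−p) = −5p + 7; against b2: 8p + (-4)(1−p) = 12p − 4.
Setting these equal: −5p + 7 = 12p − 4 ⇒ −17p = -11 ⇒ p = 11/17, and the value is (-5)·(11/17) + 7 = 64/17.
For Column: with q = P(b1), equating U's and D's payoffs gives −6q + 8 = 11q − 4 ⇒ q = 12/17.

6/17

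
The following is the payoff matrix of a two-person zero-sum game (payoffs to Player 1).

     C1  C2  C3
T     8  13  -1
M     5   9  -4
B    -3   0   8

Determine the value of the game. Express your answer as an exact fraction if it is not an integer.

Row minima: T → -1, M → -4, B → -3; maximin = -1.
Column maxima: C1 → 8, C2 → 13, C3 → 8; minimax = 8.
-1 ≠ 8, so there is no saddle point; optimal play is mixed.
M is strictly dominated by T, so Player 1 never plays it.
C2 is strictly dominated by C1 (it gives Player 1 strictly more in every row), so Player 2 never plays it.
On the remaining 2×2 (T, B vs C1, C3):
Let Player 1 play T with probability p. Expected payoff against C1: 8p + (-3)(1−p) = 11p − 3; against C3: (-1)p + 8(1−p) = −9p + 8.
Setting these equal: 11p − 3 = −9p + 8 ⇒ 20p = 11 ⇒ p = 11/20, and the value is (11)·(11/20) − 3 = 61/20.
For Player 2: with q = P(C1), equating T's and B's payoffs gives 9q − 1 = −11q + 8 ⇒ q = 9/20.

61/20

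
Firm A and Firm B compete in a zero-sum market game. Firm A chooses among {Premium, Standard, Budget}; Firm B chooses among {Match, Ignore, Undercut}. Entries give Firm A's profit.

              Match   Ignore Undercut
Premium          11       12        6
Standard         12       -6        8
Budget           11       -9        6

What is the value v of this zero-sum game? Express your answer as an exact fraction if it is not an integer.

33/5

Row minima: Premium → 6, Standard → -6, Budget → -9; maximin = 6.
Column maxima: Match → 12, Ignore → 12, Undercut → 8; minimax = 8.
6 ≠ 8, so there is no saddle point; optimal play is mixed.
Budget is strictly dominated by Standard, so Firm A never plays it.
Match is strictly dominated by Undercut (it gives Firm A strictly more in every row), so Firm B never plays it.
On the remaining 2×2 (Premium, Standard vs Ignore, Undercut):
Let Firm A play Premium with probability p. Expected payoff against Ignore: 12p + (-6)(1−p) = 18p − 6; against Undercut: 6p + 8(1−p) = −2p + 8.
Setting these equal: 18p − 6 = −2p + 8 ⇒ 20p = 14 ⇒ p = 7/10, and the value is (18)·(7/10) − 6 = 33/5.
For Firm B: with q = P(Ignore), equating Premium's and Standard's payoffs gives 6q + 6 = −14q + 8 ⇒ q = 1/10.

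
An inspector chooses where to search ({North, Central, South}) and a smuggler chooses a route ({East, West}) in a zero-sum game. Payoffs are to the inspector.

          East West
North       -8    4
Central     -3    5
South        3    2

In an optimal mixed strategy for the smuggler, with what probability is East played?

1/3

Row minima: North → -8, Central → -3, South → 2; maximin = 2.
Column maxima: East → 3, West → 5; minimax = 3.
2 ≠ 3, so there is no saddle point; optimal play is mixed.
North is strictly dominated by Central, so the inspector never plays it.
On the remaining 2×2 (Central, South vs East, West):
Let the inspector play Central with probability p. Expected payoff against East: (-3)p + 3(1−p) = −6p + 3; against West: 5p + 2(1−p) = 3p + 2.
Setting these equal: −6p + 3 = 3p + 2 ⇒ −9p = -1 ⇒ p = 1/9, and the value is (-6)·(1/9) + 3 = 7/3.
For the smuggler: with q = P(East), equating Central's and South's payoffs gives −8q + 5 = q + 2 ⇒ q = 1/3.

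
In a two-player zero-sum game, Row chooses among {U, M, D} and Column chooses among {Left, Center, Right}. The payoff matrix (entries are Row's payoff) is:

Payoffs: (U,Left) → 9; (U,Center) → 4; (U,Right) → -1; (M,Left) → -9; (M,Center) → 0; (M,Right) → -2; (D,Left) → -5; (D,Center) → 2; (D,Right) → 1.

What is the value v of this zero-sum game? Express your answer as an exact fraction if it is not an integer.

1/4

Row minima: U → -1, M → -9, D → -5; maximin = -1.
Column maxima: Left → 9, Center → 4, Right → 1; minimax = 1.
-1 ≠ 1, so there is no saddle point; optimal play is mixed.
M is strictly dominated by U, so Row never plays it.
Center is strictly dominated by Right (it gives Row strictly more in every row), so Column never plays it.
On the remaining 2×2 (U, D vs Left, Right):
Let Row play U with probability p. Expected payoff against Left: 9p + (-5)(1−p) = 14p − 5; against Right: (-1)p + 1(1−p) = −2p + 1.
Setting these equal: 14p − 5 = −2p + 1 ⇒ 16p = 6 ⇒ p = 3/8, and the value is (14)·(3/8) − 5 = 1/4.
For Column: with q = P(Left), equating U's and D's payoffs gives 10q − 1 = −6q + 1 ⇒ q = 1/8.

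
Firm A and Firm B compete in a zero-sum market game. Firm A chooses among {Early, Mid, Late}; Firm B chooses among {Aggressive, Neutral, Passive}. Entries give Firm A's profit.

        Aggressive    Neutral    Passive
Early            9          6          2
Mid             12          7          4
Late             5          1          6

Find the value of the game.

19/4

Row minima: Early → 2, Mid → 4, Late → 1; maximin = 4.
Column maxima: Aggressive → 12, Neutral → 7, Passive → 6; minimax = 6.
4 ≠ 6, so there is no saddle point; optimal play is mixed.
Early is strictly dominated by Mid, so Firm A never plays it.
Aggressive is strictly dominated by Neutral (it gives Firm A strictly more in every row), so Firm B never plays it.
On the remaining 2×2 (Mid, Late vs Neutral, Passive):
Let Firm A play Mid with probability p. Expected payoff against Neutral: 7p + 1(1−p) = 6p + 1; against Passive: 4p + 6(1−p) = −2p + 6.
Setting these equal: 6p + 1 = −2p + 6 ⇒ 8p = 5 ⇒ p = 5/8, and the value is (6)·(5/8) + 1 = 19/4.
For Firm B: with q = P(Neutral), equating Mid's and Late's payoffs gives 3q + 4 = −5q + 6 ⇒ q = 1/4.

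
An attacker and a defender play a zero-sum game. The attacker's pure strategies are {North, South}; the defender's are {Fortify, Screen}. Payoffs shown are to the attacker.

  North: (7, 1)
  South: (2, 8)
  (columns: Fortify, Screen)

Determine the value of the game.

Row minima: North → 1, South → 2; maximin = 2.
Column maxima: Fortify → 7, Screen → 8; minimax = 7.
2 ≠ 7, so there is no saddle point; optimal play is mixed.
Let the attacker play North with probability p. Expected payoff against Fortify: 7p + 2(1−p) = 5p + 2; against Screen: 1p + 8(1−p) = −7p + 8.
Setting these equal: 5p + 2 = −7p + 8 ⇒ 12p = 6 ⇒ p = 1/2, and the value is (5)·(1/2) + 2 = 9/2.
For the defender: with q = P(Fortify), equating North's and South's payoffs gives 6q + 1 = −6q + 8 ⇒ q = 7/12.

9/2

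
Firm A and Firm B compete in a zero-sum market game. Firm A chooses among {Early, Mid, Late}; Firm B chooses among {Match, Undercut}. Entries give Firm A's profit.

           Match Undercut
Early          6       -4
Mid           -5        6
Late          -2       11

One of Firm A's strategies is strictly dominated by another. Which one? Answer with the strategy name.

Mid

Late gives a strictly higher payoff than Mid against every column: -2 > -5, 11 > 6.
So Mid is strictly dominated and Firm A never plays it.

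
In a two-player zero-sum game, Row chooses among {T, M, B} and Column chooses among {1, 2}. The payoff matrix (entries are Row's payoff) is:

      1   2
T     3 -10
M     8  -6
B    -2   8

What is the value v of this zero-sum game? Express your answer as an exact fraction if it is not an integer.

13/6

Row minima: T → -10, M → -6, B → -2; maximin = -2.
Column maxima: 1 → 8, 2 → 8; minimax = 8.
-2 ≠ 8, so there is no saddle point; optimal play is mixed.
T is strictly dominated by M, so Row never plays it.
On the remaining 2×2 (M, B vs 1, 2):
Let Row play M with probability p. Expected payoff against 1: 8p + (-2)(1−p) = 10p − 2; against 2: (-6)p + 8(1−p) = −14p + 8.
Setting these equal: 10p − 2 = −14p + 8 ⇒ 24p = 10 ⇒ p = 5/12, and the value is (10)·(5/12) − 2 = 13/6.
For Column: with q = P(1), equating M's and B's payoffs gives 14q − 6 = −10q + 8 ⇒ q = 7/12.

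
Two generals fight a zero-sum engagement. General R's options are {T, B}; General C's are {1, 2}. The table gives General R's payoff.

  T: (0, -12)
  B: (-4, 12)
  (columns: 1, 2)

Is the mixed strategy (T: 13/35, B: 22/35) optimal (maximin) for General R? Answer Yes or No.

Against 1 this mix gives (13/35)·0 + (22/35)·(-4) = -88/35.
Against 2 this mix gives (13/35)·(-12) + (22/35)·12 = 108/35.
General C will play 1, holding General R to -88/35. Shifting weight toward the row that does better against 1 would raise this floor (the equalizing mix achieves -12/7 against both 1 and 2), so the proposed strategy is not optimal.

No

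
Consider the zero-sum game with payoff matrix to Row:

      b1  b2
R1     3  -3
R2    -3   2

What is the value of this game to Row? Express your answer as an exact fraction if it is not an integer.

-3/11

Row minima: R1 → -3, R2 → -3; maximin = -3.
Column maxima: b1 → 3, b2 → 2; minimax = 2.
-3 ≠ 2, so there is no saddle point; optimal play is mixed.
Let Row play R1 with probability p. Expected payoff against b1: 3p + (-3)(1−p) = 6p − 3; against b2: (-3)p + 2(1−p) = −5p + 2.
Setting these equal: 6p − 3 = −5p + 2 ⇒ 11p = 5 ⇒ p = 5/11, and the value is (6)·(5/11) − 3 = -3/11.
For Column: with q = P(b1), equating R1's and R2's payoffs gives 6q − 3 = −5q + 2 ⇒ q = 5/11.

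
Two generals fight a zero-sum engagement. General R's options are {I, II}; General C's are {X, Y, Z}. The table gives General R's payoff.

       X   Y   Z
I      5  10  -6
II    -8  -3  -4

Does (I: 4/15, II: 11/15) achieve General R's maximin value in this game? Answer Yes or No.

Against X this mix gives (4/15)·5 + (11/15)·(-8) = -68/15.
Against Y this mix gives (4/15)·10 + (11/15)·(-3) = 7/15.
Against Z this mix gives (4/15)·(-6) + (11/15)·(-4) = -68/15.
All of General C's active replies (X, Z) yield -68/15, and no column does worse for General R. The mix makes General C indifferent and guarantees -68/15, so it is optimal.

Yes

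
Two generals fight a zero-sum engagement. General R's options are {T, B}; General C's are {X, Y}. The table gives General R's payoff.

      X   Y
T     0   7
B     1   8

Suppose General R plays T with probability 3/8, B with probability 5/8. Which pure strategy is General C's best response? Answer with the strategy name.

X

If General C plays X, General R's expected payoff is (3/8)·0 + (5/8)·1 = 5/8.
If General C plays Y, General R's expected payoff is (3/8)·7 + (5/8)·8 = 61/8.
General C minimizes General R's payoff; the smallest is 5/8, so the best response is X.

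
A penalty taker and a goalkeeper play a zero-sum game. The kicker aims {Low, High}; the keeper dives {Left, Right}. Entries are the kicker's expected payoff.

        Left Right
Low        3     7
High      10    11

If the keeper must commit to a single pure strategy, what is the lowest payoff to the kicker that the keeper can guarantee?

10

Column maxima: Left → 10, Right → 11.
The smallest of these is 10.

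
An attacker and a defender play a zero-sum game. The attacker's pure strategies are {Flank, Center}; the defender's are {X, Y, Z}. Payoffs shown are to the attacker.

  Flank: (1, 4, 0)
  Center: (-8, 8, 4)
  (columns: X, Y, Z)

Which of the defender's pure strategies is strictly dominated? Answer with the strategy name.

Y

X holds the attacker's payoff strictly below Y in every row: 1 < 4, -8 < 8.
So Y is strictly dominated for the defender.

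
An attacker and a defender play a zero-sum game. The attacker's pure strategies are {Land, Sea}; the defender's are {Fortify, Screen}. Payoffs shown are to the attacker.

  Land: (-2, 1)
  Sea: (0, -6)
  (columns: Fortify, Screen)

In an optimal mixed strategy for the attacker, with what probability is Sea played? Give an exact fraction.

Row minima: Land → -2, Sea → -6; maximin = -2.
Column maxima: Fortify → 0, Screen → 1; minimax = 0.
-2 ≠ 0, so there is no saddle point; optimal play is mixed.
Let the attacker play Land with probability p. Expected payoff against Fortify: (-2)p + 0(1−p) = −2p; against Screen: 1p + (-6)(1−p) = 7p − 6.
Setting these equal: −2p = 7p − 6 ⇒ −9p = -6 ⇒ p = 2/3, and the value is (-2)·(2/3) = -4/3.
For the defender: with q = P(Fortify), equating Land's and Sea's payoffs gives −3q + 1 = 6q − 6 ⇒ q = 7/9.

1/3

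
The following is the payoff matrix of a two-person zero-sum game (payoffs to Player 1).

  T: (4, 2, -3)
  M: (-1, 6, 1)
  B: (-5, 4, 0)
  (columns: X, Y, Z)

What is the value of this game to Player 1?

Row minima: T → -3, M → -1, B → -5; maximin = -1.
Column maxima: X → 4, Y → 6, Z → 1; minimax = 1.
-1 ≠ 1, so there is no saddle point; optimal play is mixed.
B is strictly dominated by M, so Player 1 never plays it.
Y is strictly dominated by Z (it gives Player 1 strictly more in every row), so Player 2 never plays it.
On the remaining 2×2 (T, M vs X, Z):
Let Player 1 play T with probability p. Expected payoff against X: 4p + (-1)(1−p) = 5p − 1; against Z: (-3)p + 1(1−p) = −4p + 1.
Setting these equal: 5p − 1 = −4p + 1 ⇒ 9p = 2 ⇒ p = 2/9, and the value is (5)·(2/9) − 1 = 1/9.
For Player 2: with q = P(X), equating T's and M's payoffs gives 7q − 3 = −2q + 1 ⇒ q = 4/9.

1/9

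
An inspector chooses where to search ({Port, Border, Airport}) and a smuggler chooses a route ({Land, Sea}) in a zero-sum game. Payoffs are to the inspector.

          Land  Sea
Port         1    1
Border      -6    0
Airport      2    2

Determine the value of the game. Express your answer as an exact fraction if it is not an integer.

2

Row minima: Port → 1, Border → -6, Airport → 2; maximin = 2.
Column maxima: Land → 2, Sea → 2; minimax = 2.
Since maximin = minimax = 2, there is a saddle point and the value is 2.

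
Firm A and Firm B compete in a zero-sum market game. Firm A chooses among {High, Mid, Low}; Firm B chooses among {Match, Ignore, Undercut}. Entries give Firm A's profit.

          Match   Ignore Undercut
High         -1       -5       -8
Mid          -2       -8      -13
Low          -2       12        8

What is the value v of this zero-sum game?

Row minima: High → -8, Mid → -13, Low → -2; maximin = -2.
Column maxima: Match → -1, Ignore → 12, Undercut → 8; minimax = -1.
-2 ≠ -1, so there is no saddle point; optimal play is mixed.
Mid is strictly dominated by High, so Firm A never plays it.
Ignore is strictly dominated by Undercut (it gives Firm A strictly more in every row), so Firm B never plays it.
On the remaining 2×2 (High, Low vs Match, Undercut):
Let Firm A play High with probability p. Expected payoff against Match: (-1)p + (-2)(1−p) = p − 2; against Undercut: (-8)p + 8(1−p) = −16p + 8.
Setting these equal: p − 2 = −16p + 8 ⇒ 17p = 10 ⇒ p = 10/17, and the value is (1)·(10/17) − 2 = -24/17.
For Firm B: with q = P(Match), equating High's and Low's payoffs gives 7q − 8 = −10q + 8 ⇒ q = 16/17.

-24/17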